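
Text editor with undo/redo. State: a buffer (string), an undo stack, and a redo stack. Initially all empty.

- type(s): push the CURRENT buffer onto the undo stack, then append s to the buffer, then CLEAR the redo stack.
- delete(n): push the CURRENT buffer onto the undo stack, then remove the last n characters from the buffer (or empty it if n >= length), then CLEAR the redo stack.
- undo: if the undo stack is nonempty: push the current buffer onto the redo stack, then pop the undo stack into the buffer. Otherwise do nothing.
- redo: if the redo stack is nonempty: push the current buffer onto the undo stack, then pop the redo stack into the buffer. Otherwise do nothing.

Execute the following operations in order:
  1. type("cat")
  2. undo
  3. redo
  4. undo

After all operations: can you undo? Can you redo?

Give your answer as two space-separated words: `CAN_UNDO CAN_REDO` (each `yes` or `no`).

After op 1 (type): buf='cat' undo_depth=1 redo_depth=0
After op 2 (undo): buf='(empty)' undo_depth=0 redo_depth=1
After op 3 (redo): buf='cat' undo_depth=1 redo_depth=0
After op 4 (undo): buf='(empty)' undo_depth=0 redo_depth=1

Answer: no yes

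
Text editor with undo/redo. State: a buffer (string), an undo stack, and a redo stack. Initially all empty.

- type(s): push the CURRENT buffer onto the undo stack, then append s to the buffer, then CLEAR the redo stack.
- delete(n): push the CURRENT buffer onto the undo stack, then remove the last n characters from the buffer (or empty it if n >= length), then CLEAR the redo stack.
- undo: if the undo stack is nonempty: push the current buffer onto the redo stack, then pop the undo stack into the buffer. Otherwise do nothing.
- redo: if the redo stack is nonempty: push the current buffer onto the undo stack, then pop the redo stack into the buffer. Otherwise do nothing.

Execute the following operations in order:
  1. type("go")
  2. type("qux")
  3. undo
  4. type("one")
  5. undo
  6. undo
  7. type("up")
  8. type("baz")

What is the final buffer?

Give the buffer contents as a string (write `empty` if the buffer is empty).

After op 1 (type): buf='go' undo_depth=1 redo_depth=0
After op 2 (type): buf='goqux' undo_depth=2 redo_depth=0
After op 3 (undo): buf='go' undo_depth=1 redo_depth=1
After op 4 (type): buf='goone' undo_depth=2 redo_depth=0
After op 5 (undo): buf='go' undo_depth=1 redo_depth=1
After op 6 (undo): buf='(empty)' undo_depth=0 redo_depth=2
After op 7 (type): buf='up' undo_depth=1 redo_depth=0
After op 8 (type): buf='upbaz' undo_depth=2 redo_depth=0

Answer: upbaz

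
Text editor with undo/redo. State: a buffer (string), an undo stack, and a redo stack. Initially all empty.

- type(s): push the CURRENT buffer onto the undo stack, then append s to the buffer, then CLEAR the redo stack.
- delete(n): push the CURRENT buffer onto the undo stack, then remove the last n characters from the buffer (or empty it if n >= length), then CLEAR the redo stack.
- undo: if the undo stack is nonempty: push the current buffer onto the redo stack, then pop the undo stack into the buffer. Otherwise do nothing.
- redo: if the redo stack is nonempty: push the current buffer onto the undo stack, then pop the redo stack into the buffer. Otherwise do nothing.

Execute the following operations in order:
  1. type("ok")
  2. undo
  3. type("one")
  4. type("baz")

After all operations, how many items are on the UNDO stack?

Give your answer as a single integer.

Answer: 2

Derivation:
After op 1 (type): buf='ok' undo_depth=1 redo_depth=0
After op 2 (undo): buf='(empty)' undo_depth=0 redo_depth=1
After op 3 (type): buf='one' undo_depth=1 redo_depth=0
After op 4 (type): buf='onebaz' undo_depth=2 redo_depth=0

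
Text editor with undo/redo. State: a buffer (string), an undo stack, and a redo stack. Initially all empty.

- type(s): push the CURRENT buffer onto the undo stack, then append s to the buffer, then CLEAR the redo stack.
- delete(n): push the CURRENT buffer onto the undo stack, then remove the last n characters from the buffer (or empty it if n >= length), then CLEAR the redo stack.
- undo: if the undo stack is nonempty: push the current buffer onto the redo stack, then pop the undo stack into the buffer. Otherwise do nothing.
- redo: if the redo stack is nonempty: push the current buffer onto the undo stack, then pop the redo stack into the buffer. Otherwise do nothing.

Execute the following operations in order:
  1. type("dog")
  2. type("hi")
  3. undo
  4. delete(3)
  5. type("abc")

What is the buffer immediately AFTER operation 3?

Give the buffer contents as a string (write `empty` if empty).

Answer: dog

Derivation:
After op 1 (type): buf='dog' undo_depth=1 redo_depth=0
After op 2 (type): buf='doghi' undo_depth=2 redo_depth=0
After op 3 (undo): buf='dog' undo_depth=1 redo_depth=1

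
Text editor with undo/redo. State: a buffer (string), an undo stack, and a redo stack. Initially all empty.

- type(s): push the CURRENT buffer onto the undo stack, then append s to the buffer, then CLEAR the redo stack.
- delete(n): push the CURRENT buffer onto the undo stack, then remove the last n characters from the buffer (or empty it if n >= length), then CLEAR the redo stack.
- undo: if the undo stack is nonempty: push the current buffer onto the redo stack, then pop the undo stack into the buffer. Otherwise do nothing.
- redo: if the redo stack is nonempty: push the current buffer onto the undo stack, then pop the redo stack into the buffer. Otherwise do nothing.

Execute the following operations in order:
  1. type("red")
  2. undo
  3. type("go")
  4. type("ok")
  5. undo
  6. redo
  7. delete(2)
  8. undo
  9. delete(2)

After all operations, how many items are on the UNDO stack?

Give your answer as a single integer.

After op 1 (type): buf='red' undo_depth=1 redo_depth=0
After op 2 (undo): buf='(empty)' undo_depth=0 redo_depth=1
After op 3 (type): buf='go' undo_depth=1 redo_depth=0
After op 4 (type): buf='gook' undo_depth=2 redo_depth=0
After op 5 (undo): buf='go' undo_depth=1 redo_depth=1
After op 6 (redo): buf='gook' undo_depth=2 redo_depth=0
After op 7 (delete): buf='go' undo_depth=3 redo_depth=0
After op 8 (undo): buf='gook' undo_depth=2 redo_depth=1
After op 9 (delete): buf='go' undo_depth=3 redo_depth=0

Answer: 3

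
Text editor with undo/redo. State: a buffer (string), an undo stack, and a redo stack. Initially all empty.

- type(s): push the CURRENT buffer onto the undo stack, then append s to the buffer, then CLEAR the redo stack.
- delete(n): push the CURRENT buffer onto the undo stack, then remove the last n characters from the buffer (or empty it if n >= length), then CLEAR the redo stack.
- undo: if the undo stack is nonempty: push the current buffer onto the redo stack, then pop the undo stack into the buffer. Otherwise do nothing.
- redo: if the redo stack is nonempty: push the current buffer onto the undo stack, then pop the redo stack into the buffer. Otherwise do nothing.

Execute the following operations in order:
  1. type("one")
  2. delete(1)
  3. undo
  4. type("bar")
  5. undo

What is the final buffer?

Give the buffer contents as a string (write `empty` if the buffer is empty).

Answer: one

Derivation:
After op 1 (type): buf='one' undo_depth=1 redo_depth=0
After op 2 (delete): buf='on' undo_depth=2 redo_depth=0
After op 3 (undo): buf='one' undo_depth=1 redo_depth=1
After op 4 (type): buf='onebar' undo_depth=2 redo_depth=0
After op 5 (undo): buf='one' undo_depth=1 redo_depth=1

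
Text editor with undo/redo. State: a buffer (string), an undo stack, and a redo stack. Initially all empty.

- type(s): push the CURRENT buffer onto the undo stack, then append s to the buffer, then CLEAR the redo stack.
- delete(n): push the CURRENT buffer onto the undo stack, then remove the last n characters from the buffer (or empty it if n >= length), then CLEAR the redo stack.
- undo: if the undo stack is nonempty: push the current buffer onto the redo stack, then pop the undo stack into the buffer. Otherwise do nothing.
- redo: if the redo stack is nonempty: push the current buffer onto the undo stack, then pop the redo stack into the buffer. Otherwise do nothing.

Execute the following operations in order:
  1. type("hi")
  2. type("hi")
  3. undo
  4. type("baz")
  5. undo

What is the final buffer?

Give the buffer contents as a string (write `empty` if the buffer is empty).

Answer: hi

Derivation:
After op 1 (type): buf='hi' undo_depth=1 redo_depth=0
After op 2 (type): buf='hihi' undo_depth=2 redo_depth=0
After op 3 (undo): buf='hi' undo_depth=1 redo_depth=1
After op 4 (type): buf='hibaz' undo_depth=2 redo_depth=0
After op 5 (undo): buf='hi' undo_depth=1 redo_depth=1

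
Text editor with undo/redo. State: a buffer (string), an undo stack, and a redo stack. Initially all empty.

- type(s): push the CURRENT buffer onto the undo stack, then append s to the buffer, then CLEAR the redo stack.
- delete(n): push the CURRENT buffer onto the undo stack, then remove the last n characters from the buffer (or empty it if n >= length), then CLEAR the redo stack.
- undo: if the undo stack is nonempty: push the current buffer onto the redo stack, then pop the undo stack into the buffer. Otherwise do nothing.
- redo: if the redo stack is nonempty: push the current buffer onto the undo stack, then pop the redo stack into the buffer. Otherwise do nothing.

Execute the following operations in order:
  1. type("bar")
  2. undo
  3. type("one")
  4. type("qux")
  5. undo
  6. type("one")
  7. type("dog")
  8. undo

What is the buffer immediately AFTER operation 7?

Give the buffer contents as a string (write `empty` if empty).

After op 1 (type): buf='bar' undo_depth=1 redo_depth=0
After op 2 (undo): buf='(empty)' undo_depth=0 redo_depth=1
After op 3 (type): buf='one' undo_depth=1 redo_depth=0
After op 4 (type): buf='onequx' undo_depth=2 redo_depth=0
After op 5 (undo): buf='one' undo_depth=1 redo_depth=1
After op 6 (type): buf='oneone' undo_depth=2 redo_depth=0
After op 7 (type): buf='oneonedog' undo_depth=3 redo_depth=0

Answer: oneonedog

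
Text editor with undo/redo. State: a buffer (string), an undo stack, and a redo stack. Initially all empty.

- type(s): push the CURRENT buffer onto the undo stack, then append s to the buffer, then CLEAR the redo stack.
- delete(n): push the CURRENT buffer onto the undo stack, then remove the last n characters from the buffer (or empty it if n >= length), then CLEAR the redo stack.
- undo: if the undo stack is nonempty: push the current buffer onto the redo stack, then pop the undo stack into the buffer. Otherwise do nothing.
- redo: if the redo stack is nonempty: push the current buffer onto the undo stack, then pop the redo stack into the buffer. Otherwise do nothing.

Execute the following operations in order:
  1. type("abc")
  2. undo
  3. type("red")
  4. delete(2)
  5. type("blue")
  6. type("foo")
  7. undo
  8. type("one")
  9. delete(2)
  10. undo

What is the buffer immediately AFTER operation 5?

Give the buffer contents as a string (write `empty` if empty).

After op 1 (type): buf='abc' undo_depth=1 redo_depth=0
After op 2 (undo): buf='(empty)' undo_depth=0 redo_depth=1
After op 3 (type): buf='red' undo_depth=1 redo_depth=0
After op 4 (delete): buf='r' undo_depth=2 redo_depth=0
After op 5 (type): buf='rblue' undo_depth=3 redo_depth=0

Answer: rblue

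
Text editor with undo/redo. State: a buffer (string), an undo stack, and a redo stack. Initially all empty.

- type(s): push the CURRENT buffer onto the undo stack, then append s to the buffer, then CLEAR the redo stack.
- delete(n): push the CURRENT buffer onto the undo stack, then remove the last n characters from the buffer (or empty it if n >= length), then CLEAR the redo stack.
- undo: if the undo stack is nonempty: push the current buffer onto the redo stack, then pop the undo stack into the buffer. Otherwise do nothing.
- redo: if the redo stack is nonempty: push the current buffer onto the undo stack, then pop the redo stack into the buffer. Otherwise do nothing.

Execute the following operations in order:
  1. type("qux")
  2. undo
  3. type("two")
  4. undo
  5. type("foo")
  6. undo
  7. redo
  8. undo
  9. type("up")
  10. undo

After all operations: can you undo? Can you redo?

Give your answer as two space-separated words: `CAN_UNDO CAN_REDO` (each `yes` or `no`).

After op 1 (type): buf='qux' undo_depth=1 redo_depth=0
After op 2 (undo): buf='(empty)' undo_depth=0 redo_depth=1
After op 3 (type): buf='two' undo_depth=1 redo_depth=0
After op 4 (undo): buf='(empty)' undo_depth=0 redo_depth=1
After op 5 (type): buf='foo' undo_depth=1 redo_depth=0
After op 6 (undo): buf='(empty)' undo_depth=0 redo_depth=1
After op 7 (redo): buf='foo' undo_depth=1 redo_depth=0
After op 8 (undo): buf='(empty)' undo_depth=0 redo_depth=1
After op 9 (type): buf='up' undo_depth=1 redo_depth=0
After op 10 (undo): buf='(empty)' undo_depth=0 redo_depth=1

Answer: no yes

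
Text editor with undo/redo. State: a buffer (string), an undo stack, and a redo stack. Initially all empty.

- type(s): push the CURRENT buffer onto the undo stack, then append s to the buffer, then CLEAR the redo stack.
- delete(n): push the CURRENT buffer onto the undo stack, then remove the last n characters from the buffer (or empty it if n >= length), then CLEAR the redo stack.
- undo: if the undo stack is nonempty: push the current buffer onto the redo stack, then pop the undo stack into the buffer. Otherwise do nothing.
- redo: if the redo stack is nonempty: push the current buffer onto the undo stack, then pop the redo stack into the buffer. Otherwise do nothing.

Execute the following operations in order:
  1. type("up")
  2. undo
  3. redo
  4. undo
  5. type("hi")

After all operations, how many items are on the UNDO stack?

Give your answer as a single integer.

Answer: 1

Derivation:
After op 1 (type): buf='up' undo_depth=1 redo_depth=0
After op 2 (undo): buf='(empty)' undo_depth=0 redo_depth=1
After op 3 (redo): buf='up' undo_depth=1 redo_depth=0
After op 4 (undo): buf='(empty)' undo_depth=0 redo_depth=1
After op 5 (type): buf='hi' undo_depth=1 redo_depth=0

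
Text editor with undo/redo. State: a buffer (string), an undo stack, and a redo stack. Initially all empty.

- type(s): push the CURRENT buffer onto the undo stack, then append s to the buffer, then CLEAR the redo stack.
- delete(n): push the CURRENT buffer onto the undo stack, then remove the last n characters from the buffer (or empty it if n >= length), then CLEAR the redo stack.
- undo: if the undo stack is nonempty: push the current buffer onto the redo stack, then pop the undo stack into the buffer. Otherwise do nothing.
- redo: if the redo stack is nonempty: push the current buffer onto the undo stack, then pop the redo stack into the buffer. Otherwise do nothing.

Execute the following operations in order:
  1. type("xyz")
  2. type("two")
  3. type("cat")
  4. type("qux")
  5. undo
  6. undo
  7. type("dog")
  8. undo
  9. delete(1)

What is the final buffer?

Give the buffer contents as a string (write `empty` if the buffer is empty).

Answer: xyztw

Derivation:
After op 1 (type): buf='xyz' undo_depth=1 redo_depth=0
After op 2 (type): buf='xyztwo' undo_depth=2 redo_depth=0
After op 3 (type): buf='xyztwocat' undo_depth=3 redo_depth=0
After op 4 (type): buf='xyztwocatqux' undo_depth=4 redo_depth=0
After op 5 (undo): buf='xyztwocat' undo_depth=3 redo_depth=1
After op 6 (undo): buf='xyztwo' undo_depth=2 redo_depth=2
After op 7 (type): buf='xyztwodog' undo_depth=3 redo_depth=0
After op 8 (undo): buf='xyztwo' undo_depth=2 redo_depth=1
After op 9 (delete): buf='xyztw' undo_depth=3 redo_depth=0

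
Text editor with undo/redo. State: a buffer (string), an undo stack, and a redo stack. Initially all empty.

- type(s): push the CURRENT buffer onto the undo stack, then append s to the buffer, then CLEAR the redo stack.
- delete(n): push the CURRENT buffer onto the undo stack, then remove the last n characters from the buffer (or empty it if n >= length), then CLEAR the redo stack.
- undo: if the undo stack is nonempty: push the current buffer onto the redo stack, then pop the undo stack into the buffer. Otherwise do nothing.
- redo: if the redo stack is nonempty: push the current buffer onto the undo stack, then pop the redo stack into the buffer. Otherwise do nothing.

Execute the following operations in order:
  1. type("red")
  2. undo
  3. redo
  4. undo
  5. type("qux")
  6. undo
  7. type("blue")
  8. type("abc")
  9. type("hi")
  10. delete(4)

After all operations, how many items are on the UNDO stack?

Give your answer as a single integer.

Answer: 4

Derivation:
After op 1 (type): buf='red' undo_depth=1 redo_depth=0
After op 2 (undo): buf='(empty)' undo_depth=0 redo_depth=1
After op 3 (redo): buf='red' undo_depth=1 redo_depth=0
After op 4 (undo): buf='(empty)' undo_depth=0 redo_depth=1
After op 5 (type): buf='qux' undo_depth=1 redo_depth=0
After op 6 (undo): buf='(empty)' undo_depth=0 redo_depth=1
After op 7 (type): buf='blue' undo_depth=1 redo_depth=0
After op 8 (type): buf='blueabc' undo_depth=2 redo_depth=0
After op 9 (type): buf='blueabchi' undo_depth=3 redo_depth=0
After op 10 (delete): buf='bluea' undo_depth=4 redo_depth=0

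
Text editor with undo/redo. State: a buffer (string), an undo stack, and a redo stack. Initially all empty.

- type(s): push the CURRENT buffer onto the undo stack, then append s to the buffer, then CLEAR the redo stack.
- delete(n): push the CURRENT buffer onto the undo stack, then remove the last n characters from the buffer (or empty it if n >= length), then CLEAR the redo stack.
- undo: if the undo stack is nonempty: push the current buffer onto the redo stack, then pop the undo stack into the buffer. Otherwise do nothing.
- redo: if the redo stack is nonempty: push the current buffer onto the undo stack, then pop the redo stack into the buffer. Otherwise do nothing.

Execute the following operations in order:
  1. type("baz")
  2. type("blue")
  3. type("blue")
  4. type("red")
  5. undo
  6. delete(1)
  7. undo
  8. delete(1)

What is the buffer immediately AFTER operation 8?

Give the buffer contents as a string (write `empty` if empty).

After op 1 (type): buf='baz' undo_depth=1 redo_depth=0
After op 2 (type): buf='bazblue' undo_depth=2 redo_depth=0
After op 3 (type): buf='bazblueblue' undo_depth=3 redo_depth=0
After op 4 (type): buf='bazbluebluered' undo_depth=4 redo_depth=0
After op 5 (undo): buf='bazblueblue' undo_depth=3 redo_depth=1
After op 6 (delete): buf='bazblueblu' undo_depth=4 redo_depth=0
After op 7 (undo): buf='bazblueblue' undo_depth=3 redo_depth=1
After op 8 (delete): buf='bazblueblu' undo_depth=4 redo_depth=0

Answer: bazblueblu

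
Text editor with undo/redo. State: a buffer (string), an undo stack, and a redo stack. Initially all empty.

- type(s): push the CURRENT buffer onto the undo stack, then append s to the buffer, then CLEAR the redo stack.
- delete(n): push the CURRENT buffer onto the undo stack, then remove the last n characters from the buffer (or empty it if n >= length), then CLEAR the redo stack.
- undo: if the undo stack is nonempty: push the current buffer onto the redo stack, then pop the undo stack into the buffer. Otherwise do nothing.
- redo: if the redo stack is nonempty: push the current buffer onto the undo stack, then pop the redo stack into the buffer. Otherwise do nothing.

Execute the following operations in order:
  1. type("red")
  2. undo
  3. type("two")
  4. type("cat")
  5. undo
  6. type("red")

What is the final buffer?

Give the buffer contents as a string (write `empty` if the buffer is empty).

Answer: twored

Derivation:
After op 1 (type): buf='red' undo_depth=1 redo_depth=0
After op 2 (undo): buf='(empty)' undo_depth=0 redo_depth=1
After op 3 (type): buf='two' undo_depth=1 redo_depth=0
After op 4 (type): buf='twocat' undo_depth=2 redo_depth=0
After op 5 (undo): buf='two' undo_depth=1 redo_depth=1
After op 6 (type): buf='twored' undo_depth=2 redo_depth=0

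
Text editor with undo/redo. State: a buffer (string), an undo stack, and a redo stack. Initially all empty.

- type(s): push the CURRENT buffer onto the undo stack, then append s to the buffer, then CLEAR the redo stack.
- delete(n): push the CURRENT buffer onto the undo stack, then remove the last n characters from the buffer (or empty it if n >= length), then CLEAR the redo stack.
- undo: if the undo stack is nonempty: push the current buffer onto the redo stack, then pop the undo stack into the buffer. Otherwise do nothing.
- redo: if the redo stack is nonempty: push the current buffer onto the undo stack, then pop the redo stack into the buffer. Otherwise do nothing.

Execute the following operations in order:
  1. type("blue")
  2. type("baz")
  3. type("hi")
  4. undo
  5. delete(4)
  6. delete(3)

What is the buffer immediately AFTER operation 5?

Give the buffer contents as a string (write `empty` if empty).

After op 1 (type): buf='blue' undo_depth=1 redo_depth=0
After op 2 (type): buf='bluebaz' undo_depth=2 redo_depth=0
After op 3 (type): buf='bluebazhi' undo_depth=3 redo_depth=0
After op 4 (undo): buf='bluebaz' undo_depth=2 redo_depth=1
After op 5 (delete): buf='blu' undo_depth=3 redo_depth=0

Answer: blu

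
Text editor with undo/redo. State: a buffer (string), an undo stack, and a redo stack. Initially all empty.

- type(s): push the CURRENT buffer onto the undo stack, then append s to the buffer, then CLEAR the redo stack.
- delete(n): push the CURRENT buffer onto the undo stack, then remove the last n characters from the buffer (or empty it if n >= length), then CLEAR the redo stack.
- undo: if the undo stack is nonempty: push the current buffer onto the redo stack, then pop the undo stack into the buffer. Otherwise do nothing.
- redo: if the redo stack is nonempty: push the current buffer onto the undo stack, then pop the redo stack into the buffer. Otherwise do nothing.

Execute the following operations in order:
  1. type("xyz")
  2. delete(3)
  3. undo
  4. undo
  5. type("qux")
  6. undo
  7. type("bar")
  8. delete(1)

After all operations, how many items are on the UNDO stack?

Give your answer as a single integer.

After op 1 (type): buf='xyz' undo_depth=1 redo_depth=0
After op 2 (delete): buf='(empty)' undo_depth=2 redo_depth=0
After op 3 (undo): buf='xyz' undo_depth=1 redo_depth=1
After op 4 (undo): buf='(empty)' undo_depth=0 redo_depth=2
After op 5 (type): buf='qux' undo_depth=1 redo_depth=0
After op 6 (undo): buf='(empty)' undo_depth=0 redo_depth=1
After op 7 (type): buf='bar' undo_depth=1 redo_depth=0
After op 8 (delete): buf='ba' undo_depth=2 redo_depth=0

Answer: 2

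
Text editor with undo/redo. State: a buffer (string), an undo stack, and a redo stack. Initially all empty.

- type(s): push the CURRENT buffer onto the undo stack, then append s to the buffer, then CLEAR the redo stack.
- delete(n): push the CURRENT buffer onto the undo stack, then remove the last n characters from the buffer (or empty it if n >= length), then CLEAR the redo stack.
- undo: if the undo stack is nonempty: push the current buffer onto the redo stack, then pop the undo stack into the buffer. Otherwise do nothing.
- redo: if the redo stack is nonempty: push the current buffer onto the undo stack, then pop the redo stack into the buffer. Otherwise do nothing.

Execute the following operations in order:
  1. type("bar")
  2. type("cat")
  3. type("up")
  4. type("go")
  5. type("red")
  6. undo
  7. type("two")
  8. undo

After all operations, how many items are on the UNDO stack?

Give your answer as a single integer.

After op 1 (type): buf='bar' undo_depth=1 redo_depth=0
After op 2 (type): buf='barcat' undo_depth=2 redo_depth=0
After op 3 (type): buf='barcatup' undo_depth=3 redo_depth=0
After op 4 (type): buf='barcatupgo' undo_depth=4 redo_depth=0
After op 5 (type): buf='barcatupgored' undo_depth=5 redo_depth=0
After op 6 (undo): buf='barcatupgo' undo_depth=4 redo_depth=1
After op 7 (type): buf='barcatupgotwo' undo_depth=5 redo_depth=0
After op 8 (undo): buf='barcatupgo' undo_depth=4 redo_depth=1

Answer: 4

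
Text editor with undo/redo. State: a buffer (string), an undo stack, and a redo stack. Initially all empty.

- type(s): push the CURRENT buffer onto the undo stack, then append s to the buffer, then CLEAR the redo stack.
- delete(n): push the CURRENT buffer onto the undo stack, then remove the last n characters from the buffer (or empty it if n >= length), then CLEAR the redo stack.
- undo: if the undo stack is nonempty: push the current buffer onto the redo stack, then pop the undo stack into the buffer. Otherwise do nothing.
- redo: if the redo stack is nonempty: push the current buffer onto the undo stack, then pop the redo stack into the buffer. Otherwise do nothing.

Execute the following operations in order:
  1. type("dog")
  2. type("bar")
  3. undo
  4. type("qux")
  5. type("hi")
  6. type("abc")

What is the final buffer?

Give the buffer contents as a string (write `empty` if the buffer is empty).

After op 1 (type): buf='dog' undo_depth=1 redo_depth=0
After op 2 (type): buf='dogbar' undo_depth=2 redo_depth=0
After op 3 (undo): buf='dog' undo_depth=1 redo_depth=1
After op 4 (type): buf='dogqux' undo_depth=2 redo_depth=0
After op 5 (type): buf='dogquxhi' undo_depth=3 redo_depth=0
After op 6 (type): buf='dogquxhiabc' undo_depth=4 redo_depth=0

Answer: dogquxhiabc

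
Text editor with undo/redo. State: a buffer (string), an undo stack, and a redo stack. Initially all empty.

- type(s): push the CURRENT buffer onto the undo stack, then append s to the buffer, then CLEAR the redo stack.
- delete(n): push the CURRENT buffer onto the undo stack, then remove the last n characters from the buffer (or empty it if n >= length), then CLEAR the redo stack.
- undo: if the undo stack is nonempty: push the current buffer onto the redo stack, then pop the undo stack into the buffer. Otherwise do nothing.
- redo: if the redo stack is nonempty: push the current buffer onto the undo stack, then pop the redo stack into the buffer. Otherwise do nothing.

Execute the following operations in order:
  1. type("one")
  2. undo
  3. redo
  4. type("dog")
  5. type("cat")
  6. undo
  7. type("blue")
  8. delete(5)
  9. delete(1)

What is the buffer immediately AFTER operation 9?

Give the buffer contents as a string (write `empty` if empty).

Answer: oned

Derivation:
After op 1 (type): buf='one' undo_depth=1 redo_depth=0
After op 2 (undo): buf='(empty)' undo_depth=0 redo_depth=1
After op 3 (redo): buf='one' undo_depth=1 redo_depth=0
After op 4 (type): buf='onedog' undo_depth=2 redo_depth=0
After op 5 (type): buf='onedogcat' undo_depth=3 redo_depth=0
After op 6 (undo): buf='onedog' undo_depth=2 redo_depth=1
After op 7 (type): buf='onedogblue' undo_depth=3 redo_depth=0
After op 8 (delete): buf='onedo' undo_depth=4 redo_depth=0
After op 9 (delete): buf='oned' undo_depth=5 redo_depth=0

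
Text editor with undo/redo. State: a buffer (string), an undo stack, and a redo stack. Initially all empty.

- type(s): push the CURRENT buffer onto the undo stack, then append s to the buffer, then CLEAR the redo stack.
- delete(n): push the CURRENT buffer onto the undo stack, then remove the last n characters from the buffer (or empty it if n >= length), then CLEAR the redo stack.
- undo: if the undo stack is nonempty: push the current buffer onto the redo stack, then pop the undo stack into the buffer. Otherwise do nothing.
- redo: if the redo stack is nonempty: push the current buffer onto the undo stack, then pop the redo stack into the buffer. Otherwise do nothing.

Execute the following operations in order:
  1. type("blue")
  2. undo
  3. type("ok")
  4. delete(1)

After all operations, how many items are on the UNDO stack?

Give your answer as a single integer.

Answer: 2

Derivation:
After op 1 (type): buf='blue' undo_depth=1 redo_depth=0
After op 2 (undo): buf='(empty)' undo_depth=0 redo_depth=1
After op 3 (type): buf='ok' undo_depth=1 redo_depth=0
After op 4 (delete): buf='o' undo_depth=2 redo_depth=0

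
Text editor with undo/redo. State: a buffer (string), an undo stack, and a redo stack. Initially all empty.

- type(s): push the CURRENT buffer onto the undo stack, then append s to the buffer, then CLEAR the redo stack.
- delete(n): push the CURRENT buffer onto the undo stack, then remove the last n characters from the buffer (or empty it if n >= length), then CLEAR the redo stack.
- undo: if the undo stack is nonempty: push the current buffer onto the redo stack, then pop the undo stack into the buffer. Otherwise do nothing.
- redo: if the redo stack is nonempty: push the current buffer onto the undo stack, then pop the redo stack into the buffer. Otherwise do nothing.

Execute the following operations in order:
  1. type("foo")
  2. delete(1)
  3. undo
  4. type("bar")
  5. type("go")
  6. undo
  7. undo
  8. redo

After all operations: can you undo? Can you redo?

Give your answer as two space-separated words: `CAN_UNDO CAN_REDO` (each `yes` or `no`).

Answer: yes yes

Derivation:
After op 1 (type): buf='foo' undo_depth=1 redo_depth=0
After op 2 (delete): buf='fo' undo_depth=2 redo_depth=0
After op 3 (undo): buf='foo' undo_depth=1 redo_depth=1
After op 4 (type): buf='foobar' undo_depth=2 redo_depth=0
After op 5 (type): buf='foobargo' undo_depth=3 redo_depth=0
After op 6 (undo): buf='foobar' undo_depth=2 redo_depth=1
After op 7 (undo): buf='foo' undo_depth=1 redo_depth=2
After op 8 (redo): buf='foobar' undo_depth=2 redo_depth=1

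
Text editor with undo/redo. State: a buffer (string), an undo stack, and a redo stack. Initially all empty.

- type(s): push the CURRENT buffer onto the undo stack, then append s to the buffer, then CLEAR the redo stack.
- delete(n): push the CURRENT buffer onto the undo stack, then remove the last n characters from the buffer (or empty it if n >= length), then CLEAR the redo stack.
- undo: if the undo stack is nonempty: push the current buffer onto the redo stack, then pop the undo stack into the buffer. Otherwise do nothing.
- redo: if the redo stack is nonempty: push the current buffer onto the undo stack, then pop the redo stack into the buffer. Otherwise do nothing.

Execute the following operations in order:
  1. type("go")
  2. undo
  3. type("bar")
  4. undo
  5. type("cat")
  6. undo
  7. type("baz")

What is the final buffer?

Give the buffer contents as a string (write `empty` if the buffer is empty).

Answer: baz

Derivation:
After op 1 (type): buf='go' undo_depth=1 redo_depth=0
After op 2 (undo): buf='(empty)' undo_depth=0 redo_depth=1
After op 3 (type): buf='bar' undo_depth=1 redo_depth=0
After op 4 (undo): buf='(empty)' undo_depth=0 redo_depth=1
After op 5 (type): buf='cat' undo_depth=1 redo_depth=0
After op 6 (undo): buf='(empty)' undo_depth=0 redo_depth=1
After op 7 (type): buf='baz' undo_depth=1 redo_depth=0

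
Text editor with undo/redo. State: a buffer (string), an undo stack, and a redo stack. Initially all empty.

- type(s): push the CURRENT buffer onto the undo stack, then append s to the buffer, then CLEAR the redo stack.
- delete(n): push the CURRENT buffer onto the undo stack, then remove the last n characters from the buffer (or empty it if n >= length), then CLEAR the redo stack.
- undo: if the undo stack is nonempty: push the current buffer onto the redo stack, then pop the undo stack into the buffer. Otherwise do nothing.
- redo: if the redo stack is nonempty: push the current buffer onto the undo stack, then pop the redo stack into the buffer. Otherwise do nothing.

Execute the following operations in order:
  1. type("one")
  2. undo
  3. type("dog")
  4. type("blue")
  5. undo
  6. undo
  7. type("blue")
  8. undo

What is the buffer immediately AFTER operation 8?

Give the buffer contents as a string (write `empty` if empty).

Answer: empty

Derivation:
After op 1 (type): buf='one' undo_depth=1 redo_depth=0
After op 2 (undo): buf='(empty)' undo_depth=0 redo_depth=1
After op 3 (type): buf='dog' undo_depth=1 redo_depth=0
After op 4 (type): buf='dogblue' undo_depth=2 redo_depth=0
After op 5 (undo): buf='dog' undo_depth=1 redo_depth=1
After op 6 (undo): buf='(empty)' undo_depth=0 redo_depth=2
After op 7 (type): buf='blue' undo_depth=1 redo_depth=0
After op 8 (undo): buf='(empty)' undo_depth=0 redo_depth=1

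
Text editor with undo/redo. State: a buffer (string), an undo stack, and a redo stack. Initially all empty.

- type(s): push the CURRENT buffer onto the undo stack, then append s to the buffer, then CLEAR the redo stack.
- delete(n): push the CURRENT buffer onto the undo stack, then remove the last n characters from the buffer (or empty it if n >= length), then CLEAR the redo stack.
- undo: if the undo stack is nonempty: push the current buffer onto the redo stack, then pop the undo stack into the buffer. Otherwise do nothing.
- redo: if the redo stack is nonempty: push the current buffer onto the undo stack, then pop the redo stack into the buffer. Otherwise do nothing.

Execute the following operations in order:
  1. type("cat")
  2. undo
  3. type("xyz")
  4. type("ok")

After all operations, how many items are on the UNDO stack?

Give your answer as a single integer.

Answer: 2

Derivation:
After op 1 (type): buf='cat' undo_depth=1 redo_depth=0
After op 2 (undo): buf='(empty)' undo_depth=0 redo_depth=1
After op 3 (type): buf='xyz' undo_depth=1 redo_depth=0
After op 4 (type): buf='xyzok' undo_depth=2 redo_depth=0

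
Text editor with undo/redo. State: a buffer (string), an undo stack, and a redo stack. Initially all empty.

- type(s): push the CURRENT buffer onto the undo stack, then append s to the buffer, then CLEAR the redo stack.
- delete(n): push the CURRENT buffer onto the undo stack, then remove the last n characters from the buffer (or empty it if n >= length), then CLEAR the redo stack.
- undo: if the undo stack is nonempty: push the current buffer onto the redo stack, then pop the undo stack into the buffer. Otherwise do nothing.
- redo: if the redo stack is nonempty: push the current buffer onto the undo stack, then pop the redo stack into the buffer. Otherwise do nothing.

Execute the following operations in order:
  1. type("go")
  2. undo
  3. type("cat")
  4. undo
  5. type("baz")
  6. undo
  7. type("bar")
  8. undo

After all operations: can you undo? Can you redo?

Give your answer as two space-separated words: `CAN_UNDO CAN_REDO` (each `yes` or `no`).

After op 1 (type): buf='go' undo_depth=1 redo_depth=0
After op 2 (undo): buf='(empty)' undo_depth=0 redo_depth=1
After op 3 (type): buf='cat' undo_depth=1 redo_depth=0
After op 4 (undo): buf='(empty)' undo_depth=0 redo_depth=1
After op 5 (type): buf='baz' undo_depth=1 redo_depth=0
After op 6 (undo): buf='(empty)' undo_depth=0 redo_depth=1
After op 7 (type): buf='bar' undo_depth=1 redo_depth=0
After op 8 (undo): buf='(empty)' undo_depth=0 redo_depth=1

Answer: no yes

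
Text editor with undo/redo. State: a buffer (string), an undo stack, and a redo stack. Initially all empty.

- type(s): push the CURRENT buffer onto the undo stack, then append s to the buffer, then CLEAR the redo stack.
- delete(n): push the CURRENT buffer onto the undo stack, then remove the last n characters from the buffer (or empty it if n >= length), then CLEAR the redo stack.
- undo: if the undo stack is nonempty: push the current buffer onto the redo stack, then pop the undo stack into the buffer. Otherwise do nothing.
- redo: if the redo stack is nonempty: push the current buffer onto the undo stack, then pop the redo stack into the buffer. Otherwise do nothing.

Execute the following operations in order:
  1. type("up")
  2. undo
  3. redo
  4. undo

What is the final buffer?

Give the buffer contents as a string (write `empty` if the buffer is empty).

After op 1 (type): buf='up' undo_depth=1 redo_depth=0
After op 2 (undo): buf='(empty)' undo_depth=0 redo_depth=1
After op 3 (redo): buf='up' undo_depth=1 redo_depth=0
After op 4 (undo): buf='(empty)' undo_depth=0 redo_depth=1

Answer: empty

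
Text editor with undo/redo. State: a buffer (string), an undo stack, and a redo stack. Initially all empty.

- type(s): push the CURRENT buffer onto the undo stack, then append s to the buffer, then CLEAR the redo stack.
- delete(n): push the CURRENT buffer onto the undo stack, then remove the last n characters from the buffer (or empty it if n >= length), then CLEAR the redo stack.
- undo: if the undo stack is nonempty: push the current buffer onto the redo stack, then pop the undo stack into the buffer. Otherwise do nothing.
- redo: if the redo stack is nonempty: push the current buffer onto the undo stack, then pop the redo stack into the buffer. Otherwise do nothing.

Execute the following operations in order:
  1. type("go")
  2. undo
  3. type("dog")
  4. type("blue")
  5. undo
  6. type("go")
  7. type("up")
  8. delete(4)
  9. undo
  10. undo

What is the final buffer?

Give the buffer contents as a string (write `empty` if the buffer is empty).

Answer: doggo

Derivation:
After op 1 (type): buf='go' undo_depth=1 redo_depth=0
After op 2 (undo): buf='(empty)' undo_depth=0 redo_depth=1
After op 3 (type): buf='dog' undo_depth=1 redo_depth=0
After op 4 (type): buf='dogblue' undo_depth=2 redo_depth=0
After op 5 (undo): buf='dog' undo_depth=1 redo_depth=1
After op 6 (type): buf='doggo' undo_depth=2 redo_depth=0
After op 7 (type): buf='doggoup' undo_depth=3 redo_depth=0
After op 8 (delete): buf='dog' undo_depth=4 redo_depth=0
After op 9 (undo): buf='doggoup' undo_depth=3 redo_depth=1
After op 10 (undo): buf='doggo' undo_depth=2 redo_depth=2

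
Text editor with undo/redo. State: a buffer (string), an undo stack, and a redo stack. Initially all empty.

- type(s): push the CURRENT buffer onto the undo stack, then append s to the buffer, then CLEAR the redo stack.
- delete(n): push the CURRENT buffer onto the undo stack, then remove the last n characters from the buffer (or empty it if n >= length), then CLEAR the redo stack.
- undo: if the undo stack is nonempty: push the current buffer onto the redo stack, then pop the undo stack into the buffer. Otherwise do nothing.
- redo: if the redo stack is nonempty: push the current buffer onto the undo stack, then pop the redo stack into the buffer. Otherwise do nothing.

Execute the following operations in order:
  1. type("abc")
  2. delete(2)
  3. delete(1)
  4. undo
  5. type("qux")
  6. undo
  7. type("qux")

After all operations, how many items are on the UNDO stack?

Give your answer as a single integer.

Answer: 3

Derivation:
After op 1 (type): buf='abc' undo_depth=1 redo_depth=0
After op 2 (delete): buf='a' undo_depth=2 redo_depth=0
After op 3 (delete): buf='(empty)' undo_depth=3 redo_depth=0
After op 4 (undo): buf='a' undo_depth=2 redo_depth=1
After op 5 (type): buf='aqux' undo_depth=3 redo_depth=0
After op 6 (undo): buf='a' undo_depth=2 redo_depth=1
After op 7 (type): buf='aqux' undo_depth=3 redo_depth=0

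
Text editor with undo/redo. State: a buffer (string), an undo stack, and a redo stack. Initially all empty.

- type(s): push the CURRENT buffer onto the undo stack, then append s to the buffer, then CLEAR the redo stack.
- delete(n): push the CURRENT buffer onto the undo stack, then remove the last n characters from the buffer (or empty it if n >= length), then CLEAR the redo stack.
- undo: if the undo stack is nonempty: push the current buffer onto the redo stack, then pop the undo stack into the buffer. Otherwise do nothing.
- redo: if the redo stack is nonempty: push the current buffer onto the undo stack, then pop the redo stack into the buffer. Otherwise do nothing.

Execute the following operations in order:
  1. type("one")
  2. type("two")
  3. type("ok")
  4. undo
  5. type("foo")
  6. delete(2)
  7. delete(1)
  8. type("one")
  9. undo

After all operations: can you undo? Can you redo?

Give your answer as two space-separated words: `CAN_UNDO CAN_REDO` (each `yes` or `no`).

Answer: yes yes

Derivation:
After op 1 (type): buf='one' undo_depth=1 redo_depth=0
After op 2 (type): buf='onetwo' undo_depth=2 redo_depth=0
After op 3 (type): buf='onetwook' undo_depth=3 redo_depth=0
After op 4 (undo): buf='onetwo' undo_depth=2 redo_depth=1
After op 5 (type): buf='onetwofoo' undo_depth=3 redo_depth=0
After op 6 (delete): buf='onetwof' undo_depth=4 redo_depth=0
After op 7 (delete): buf='onetwo' undo_depth=5 redo_depth=0
After op 8 (type): buf='onetwoone' undo_depth=6 redo_depth=0
After op 9 (undo): buf='onetwo' undo_depth=5 redo_depth=1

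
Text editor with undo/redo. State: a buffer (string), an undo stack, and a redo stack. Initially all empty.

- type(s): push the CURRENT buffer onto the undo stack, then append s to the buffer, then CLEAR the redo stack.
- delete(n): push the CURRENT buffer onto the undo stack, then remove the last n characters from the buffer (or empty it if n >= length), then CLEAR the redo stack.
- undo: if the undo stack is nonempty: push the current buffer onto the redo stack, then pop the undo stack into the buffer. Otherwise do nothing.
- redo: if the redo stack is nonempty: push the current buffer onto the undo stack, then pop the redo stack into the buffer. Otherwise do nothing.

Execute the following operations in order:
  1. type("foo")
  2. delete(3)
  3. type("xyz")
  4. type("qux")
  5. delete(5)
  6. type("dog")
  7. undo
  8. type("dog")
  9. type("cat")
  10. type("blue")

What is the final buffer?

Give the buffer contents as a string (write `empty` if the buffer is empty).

After op 1 (type): buf='foo' undo_depth=1 redo_depth=0
After op 2 (delete): buf='(empty)' undo_depth=2 redo_depth=0
After op 3 (type): buf='xyz' undo_depth=3 redo_depth=0
After op 4 (type): buf='xyzqux' undo_depth=4 redo_depth=0
After op 5 (delete): buf='x' undo_depth=5 redo_depth=0
After op 6 (type): buf='xdog' undo_depth=6 redo_depth=0
After op 7 (undo): buf='x' undo_depth=5 redo_depth=1
After op 8 (type): buf='xdog' undo_depth=6 redo_depth=0
After op 9 (type): buf='xdogcat' undo_depth=7 redo_depth=0
After op 10 (type): buf='xdogcatblue' undo_depth=8 redo_depth=0

Answer: xdogcatblue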